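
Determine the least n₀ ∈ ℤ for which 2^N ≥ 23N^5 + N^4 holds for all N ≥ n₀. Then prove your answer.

At N = 28: 268435456 < 396453120, so the inequality fails and n₀ ≥ 29. We prove 2^N ≥ 23N^5 + N^4 for all N ≥ 29.
Base step (N = 29): 2^N = 536870912 and 23N^5 + N^4 = 472463708, so 536870912 ≥ 472463708.
For the inductive step, assume it holds for an arbitrary m ≥ 29, so 2^m ≥ 23m^5 + m^4.
Then 2^(m + 1) = 2·(2^m) ≥ 2·(23m^5 + m^4).
Also, for m ≥ 29 we have 2·(23m^5 + m^4) ≥ 23(m+1)^5 + (m+1)^4, since 2·(23m^5 + m^4) − (23(m+1)^5 + (m+1)^4) = 23m^5 - 114m^4 - 234m^3 - 236m^2 - 119m - 24, which is nonnegative for all m ≥ 29.
Combining, 2^(m + 1) ≥ 23(m+1)^5 + (m+1)^4.
This completes the induction.
Hence the smallest such n₀ is 29.

n₀ = 29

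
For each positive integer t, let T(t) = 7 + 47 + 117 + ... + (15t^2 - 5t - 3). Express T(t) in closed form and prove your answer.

We claim T(t) = t(5t^2 + 5t - 3) for all t ≥ 1.
Base case (t = 1): T(1) = 7, and the closed form gives 7. They agree.
Inductive step: suppose the statement holds for some m ≥ 1, so T(m) = m(5m^2 + 5m - 3).
Then T(m+1) = T(m) + (15m^2 + 25m + 7) = (m(5m^2 + 5m - 3)) + (15m^2 + 25m + 7).
Simplifying, T(m+1) = (m + 1)(5m^2 + 15m + 7) = (m+1)(5(m+1)^2 + 5(m+1) - 3),
which is the closed form with t = m+1.
By the principle of mathematical induction, the result holds for all t ≥ 1.

T(t) = t(5t^2 + 5t - 3)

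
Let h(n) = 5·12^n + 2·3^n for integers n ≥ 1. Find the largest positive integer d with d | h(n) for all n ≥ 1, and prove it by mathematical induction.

d = 6

Computing the first values: h(1) = 66 and h(2) = 738; gcd(66, 738) = 6, so d ≤ 6.
We prove 6 | 5·12^n + 2·3^n for all n ≥ 1 by induction on n.
Base case (n = 1): h(1) = 66 = 6·(11), so 6 | h(1).
Inductive step: assume the claim holds for n = i, i.e. 6 | h(i). Then
h(i+1) − 12·h(i) = (5·12^(i+1) + 2·3^(i+1)) − 12·(5·12^i + 2·3^i) = (2)·3^i·(3 − 12) = (-18)·3^i. Since 6 | h(i) by the inductive hypothesis, 6 | 12·h(i); and 6 | -18 since -18 = 6·-3. Therefore 6 | h(i+1).
This completes the induction.
Therefore the largest such d is 6.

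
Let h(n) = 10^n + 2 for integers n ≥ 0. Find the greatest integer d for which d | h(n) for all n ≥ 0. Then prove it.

Computing the first values: h(0) = 3 and h(1) = 12; gcd(3, 12) = 3, so d ≤ 3.
We prove 3 | 10^n + 2 for all n ≥ 0 by induction on n.
When n = 0: h(0) = 3 = 3·(1), so 3 | h(0).
For the inductive step, assume it holds for an arbitrary i ≥ 0, i.e. 3 | h(i). Then
h(i+1) = 10^(i+1) + 2 = 10·(10^i + 2) - 18 = 10·h(i) - 18. The first term is divisible by 3 by the inductive hypothesis, and -18 is divisible by 3. Hence 3 | h(i+1).
By the principle of mathematical induction, the result holds for all n ≥ 0.
Therefore the largest such d is 3.

d = 3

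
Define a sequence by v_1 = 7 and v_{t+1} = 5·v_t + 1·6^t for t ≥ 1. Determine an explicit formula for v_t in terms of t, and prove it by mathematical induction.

Computing the first terms: v_1 = 7, v_2 = 41, v_3 = 241. This suggests v_t = 5^(t - 1) + 6^t.
When t = 1: the formula gives 7 = 7 = v_1.
For the inductive step, assume it holds for an arbitrary r ≥ 1, so v_r = 5^(r - 1) + 6^r.
Then v_{r+1} = 5·v_r + 1·6^r = 5·(5^(r - 1) + 6^r) + 1·6^r = 5^r + 6^(r + 1) = 5^((r+1) - 1) + 6^(r+1),
which is the claimed formula at t = r+1.
This completes the induction.

v_t = 5^(t - 1) + 6^t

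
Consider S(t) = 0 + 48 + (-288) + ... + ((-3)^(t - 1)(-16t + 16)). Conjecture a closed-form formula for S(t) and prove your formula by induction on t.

We claim S(t) = (-3)^t(4t - 3) + 3 for all t ≥ 1.
When t = 1: S(1) = 0, and the closed form gives 0. They agree.
Inductive step: assume the claim holds for t = r, so S(r) = (-3)^r(4r - 3) + 3.
Then S(r+1) = S(r) + (-16(-3)^r·r) = ((-3)^r(4r - 3) + 3) + (-16(-3)^r·r).
Simplifying, S(r+1) = -12(-3)^r·r - 3(-3)^r + 3 = (-3)^(r+1)(4(r+1) - 3) + 3,
which is the closed form with t = r+1.
Hence, by induction on t, the claim holds for every t ≥ 1.

S(t) = (-3)^t(4t - 3) + 3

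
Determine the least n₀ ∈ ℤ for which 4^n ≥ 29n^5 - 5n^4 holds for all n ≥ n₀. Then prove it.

At n = 11: 4194304 < 4597274, so the inequality fails and n₀ ≥ 12. We prove 4^n ≥ 29n^5 - 5n^4 for all n ≥ 12.
When n = 12: 4^n = 16777216 and 29n^5 - 5n^4 = 7112448, so 16777216 ≥ 7112448.
Inductive step: assume the claim holds for n = m, so 4^m ≥ 29m^5 - 5m^4.
Then 4^(m + 1) = 4·(4^m) ≥ 4·(29m^5 - 5m^4).
Also, for m ≥ 12 we have 4·(29m^5 - 5m^4) ≥ 29(m+1)^5 - 5(m+1)^4, since 4·(29m^5 - 5m^4) − (29(m+1)^5 - 5(m+1)^4) = 87m^5 - 160m^4 - 270m^3 - 260m^2 - 125m - 24, which is nonnegative for all m ≥ 12.
Combining, 4^(m + 1) ≥ 29(m+1)^5 - 5(m+1)^4.
This completes the induction.
Hence the smallest such n₀ is 12.

n₀ = 12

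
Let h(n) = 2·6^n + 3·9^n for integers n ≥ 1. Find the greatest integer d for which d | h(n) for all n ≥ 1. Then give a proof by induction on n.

d = 3

Computing the first values: h(1) = 39 and h(2) = 315; gcd(39, 315) = 3, so d ≤ 3.
We prove 3 | 2·6^n + 3·9^n for all n ≥ 1 by induction on n.
When n = 1: h(1) = 39 = 3·(13), so 3 | h(1).
For the inductive step, assume it holds for an arbitrary p ≥ 1, i.e. 3 | h(p). Then
h(p+1) − 9·h(p) = (2·6^(p+1) + 3·9^(p+1)) − 9·(2·6^p + 3·9^p) = (2)·6^p·(6 − 9) = (-6)·6^p. Since 3 | h(p) by the inductive hypothesis, 3 | 9·h(p); and 3 | -6 since -6 = 3·-2. Therefore 3 | h(p+1).
Hence, by induction on n, the claim holds for every n ≥ 1.
Therefore the largest such d is 3.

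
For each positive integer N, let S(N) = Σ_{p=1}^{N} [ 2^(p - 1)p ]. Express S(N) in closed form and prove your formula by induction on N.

S(N) = 2^N(N - 1) + 1

We claim S(N) = 2^N(N - 1) + 1 for all N ≥ 1.
When N = 1: S(1) = 1, and the closed form gives 1. They agree.
Inductive step: assume the claim holds for N = p, so S(p) = 2^p(p - 1) + 1.
Then S(p+1) = S(p) + (2^p(p + 1)) = (2^p(p - 1) + 1) + (2^p(p + 1)).
Simplifying, S(p+1) = 2^(p + 1)p + 1 = 2^(p+1)((p+1) - 1) + 1,
which is the closed form with N = p+1.
This completes the induction.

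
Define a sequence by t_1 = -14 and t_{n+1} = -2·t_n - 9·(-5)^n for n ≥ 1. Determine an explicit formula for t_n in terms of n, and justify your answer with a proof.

t_n = (-2)^(n - 1) + 3(-5)^n

Computing the first terms: t_1 = -14, t_2 = 73, t_3 = -371. This suggests t_n = (-2)^(n - 1) + 3(-5)^n.
For the base case n = 1: the formula gives -14 = -14 = t_1.
For the inductive step, assume it holds for an arbitrary r ≥ 1, so t_r = (-2)^(r - 1) + 3(-5)^r.
Then t_{r+1} = -2·t_r - 9·(-5)^r = -2·((-2)^(r - 1) + 3(-5)^r) - 9·(-5)^r = (-2)^r + 3(-5)^(r + 1) = (-2)^((r+1) - 1) + 3(-5)^(r+1),
which is the claimed formula at n = r+1.
By the principle of mathematical induction, the result holds for all n ≥ 1.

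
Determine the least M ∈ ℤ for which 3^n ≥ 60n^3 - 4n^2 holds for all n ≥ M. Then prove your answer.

M = 11

At n = 10: 59049 < 59600, so the inequality fails and M ≥ 11. We prove 3^n ≥ 60n^3 - 4n^2 for all n ≥ 11.
For the base case n = 11: 3^n = 177147 and 60n^3 - 4n^2 = 79376, so 177147 ≥ 79376.
For the inductive step, assume it holds for an arbitrary k ≥ 11, so 3^k ≥ 60k^3 - 4k^2.
Then 3^(k + 1) = 3·(3^k) ≥ 3·(60k^3 - 4k^2).
Also, for k ≥ 11 we have 3·(60k^3 - 4k^2) ≥ 60(k+1)^3 - 4(k+1)^2, since 3·(60k^3 - 4k^2) − (60(k+1)^3 - 4(k+1)^2) = 120k^3 - 188k^2 - 172k - 56, which is nonnegative for all k ≥ 11.
Combining, 3^(k + 1) ≥ 60(k+1)^3 - 4(k+1)^2.
By the principle of mathematical induction, the result holds for all n ≥ 11.
Hence the smallest such M is 11.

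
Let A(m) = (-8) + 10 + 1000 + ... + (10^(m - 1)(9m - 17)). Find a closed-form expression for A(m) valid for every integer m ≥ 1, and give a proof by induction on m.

We claim A(m) = 10^m(m - 2) + 2 for all m ≥ 1.
When m = 1: A(1) = -8, and the closed form gives -8. They agree.
For the inductive step, assume it holds for an arbitrary i ≥ 1, so A(i) = 10^i(i - 2) + 2.
Then A(i+1) = A(i) + (10^i(9i - 8)) = (10^i(i - 2) + 2) + (10^i(9i - 8)).
Simplifying, A(i+1) = 10·10^i·i - 10·10^i + 2 = 10^(i+1)((i+1) - 2) + 2,
which is the closed form with m = i+1.
By induction, the statement is established for all m ≥ 1.

A(m) = 10^m(m - 2) + 2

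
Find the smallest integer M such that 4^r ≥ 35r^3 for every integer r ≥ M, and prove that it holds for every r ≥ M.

M = 7

At r = 6: 4096 < 7560, so the inequality fails and M ≥ 7. We prove 4^r ≥ 35r^3 for all r ≥ 7.
For the base case r = 7: 4^r = 16384 and 35r^3 = 12005, so 16384 ≥ 12005.
Inductive step: assume the claim holds for r = k, so 4^k ≥ 35k^3.
Then 4^(k + 1) = 4·(4^k) ≥ 4·(35k^3).
Also, for k ≥ 7 we have 4·(35k^3) ≥ 35(k+1)^3, since 4 ≥ (1 + 1/k)^3 for all k ≥ 7.
Combining, 4^(k + 1) ≥ 35(k+1)^3.
By the principle of mathematical induction, the result holds for all r ≥ 7.
Hence the smallest such M is 7.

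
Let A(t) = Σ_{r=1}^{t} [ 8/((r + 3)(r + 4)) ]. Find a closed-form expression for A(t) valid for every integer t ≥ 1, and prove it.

We claim A(t) = 2t/(t + 4) for all t ≥ 1.
Base step (t = 1): A(1) = 2/5, and the closed form gives 2/5. They agree.
Inductive step: suppose the statement holds for some r ≥ 1, so A(r) = 2r/(r + 4).
Then A(r+1) = A(r) + (8/((r + 4)(r + 5))) = (2r/(r + 4)) + (8/((r + 4)(r + 5))).
Simplifying, A(r+1) = 2(r + 1)/(r + 5) = 2(r+1)/((r+1) + 4),
which is the closed form with t = r+1.
This completes the induction.

A(t) = 2t/(t + 4)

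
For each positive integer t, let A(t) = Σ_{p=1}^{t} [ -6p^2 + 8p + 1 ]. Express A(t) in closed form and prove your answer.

A(t) = -t(2t^2 - t - 4)

We claim A(t) = -t(2t^2 - t - 4) for all t ≥ 1.
Base step (t = 1): A(1) = 3, and the closed form gives 3. They agree.
Inductive step: assume the claim holds for t = p, so A(p) = p(-2p^2 + p + 4).
Then A(p+1) = A(p) + (-6p^2 - 4p + 3) = (p(-2p^2 + p + 4)) + (-6p^2 - 4p + 3).
Simplifying, A(p+1) = -(p + 1)(2p^2 + 3p - 3) = -(p+1)(2(p+1)^2 - (p+1) - 4),
which is the closed form with t = p+1.
Hence, by induction on t, the claim holds for every t ≥ 1.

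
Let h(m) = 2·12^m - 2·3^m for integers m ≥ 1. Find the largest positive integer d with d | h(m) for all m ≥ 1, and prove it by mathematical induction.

d = 18

Computing the first values: h(1) = 18 and h(2) = 270; gcd(18, 270) = 18, so d ≤ 18.
We prove 18 | 2·12^m - 2·3^m for all m ≥ 1 by induction on m.
Base step (m = 1): h(1) = 18 = 18·(1), so 18 | h(1).
For the inductive step, assume it holds for an arbitrary i ≥ 1, i.e. 18 | h(i). Then
h(i+1) − 12·h(i) = (2·12^(i+1) - 2·3^(i+1)) − 12·(2·12^i - 2·3^i) = (-2)·3^i·(3 − 12) = (18)·3^i. Since 18 | h(i) by the inductive hypothesis, 18 | 12·h(i); and 18 | 18 since 18 = 18·1. Therefore 18 | h(i+1).
This completes the induction.
Therefore the largest such d is 18.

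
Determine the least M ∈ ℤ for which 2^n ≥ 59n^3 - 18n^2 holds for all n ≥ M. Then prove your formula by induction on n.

At n = 18: 262144 < 338256, so the inequality fails and M ≥ 19. We prove 2^n ≥ 59n^3 - 18n^2 for all n ≥ 19.
Base case (n = 19): 2^n = 524288 and 59n^3 - 18n^2 = 398183, so 524288 ≥ 398183.
Suppose the result is true for n = j, so 2^j ≥ 59j^3 - 18j^2.
Then 2^(j + 1) = 2·(2^j) ≥ 2·(59j^3 - 18j^2).
Also, for j ≥ 19 we have 2·(59j^3 - 18j^2) ≥ 59(j+1)^3 - 18(j+1)^2, since 2·(59j^3 - 18j^2) − (59(j+1)^3 - 18(j+1)^2) = 59j^3 - 195j^2 - 141j - 41, which is nonnegative for all j ≥ 19.
Combining, 2^(j + 1) ≥ 59(j+1)^3 - 18(j+1)^2.
By induction, the statement is established for all n ≥ 19.
Hence the smallest such M is 19.

M = 19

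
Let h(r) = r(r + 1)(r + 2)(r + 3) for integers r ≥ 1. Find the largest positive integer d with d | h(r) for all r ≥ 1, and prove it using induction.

d = 24

Computing the first values: h(1) = 24 and h(2) = 120; gcd(24, 120) = 24, so d ≤ 24.
We prove 24 | r(r + 1)(r + 2)(r + 3) for all r ≥ 1 by induction on r.
Base case (r = 1): h(1) = 24 = 24·(1), so 24 | h(1).
Inductive step: suppose the statement holds for some m ≥ 1, i.e. 24 | h(m). Then
h(m+1) − h(m) = (m+1)·(m+2)·(m+3)·(m+4) − m·(m+1)·(m+2)·(m+3) = (m+1)·(m+2)·(m+3)·[(m+4) − m] = 4·(m+1)·(m+2)·(m+3). The product of 3 consecutive integers is divisible by (3)! = 6, so h(m+1) − h(m) is divisible by 4·6 = 24. By the inductive hypothesis 24 | h(m), hence 24 | h(m+1).
By the principle of mathematical induction, the result holds for all r ≥ 1.
Therefore the largest such d is 24.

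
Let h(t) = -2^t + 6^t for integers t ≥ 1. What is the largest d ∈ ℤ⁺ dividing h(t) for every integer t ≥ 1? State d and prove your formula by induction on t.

Computing the first values: h(1) = 4 and h(2) = 32; gcd(4, 32) = 4, so d ≤ 4.
We prove 4 | -2^t + 6^t for all t ≥ 1 by induction on t.
Base case (t = 1): h(1) = 4 = 4·(1), so 4 | h(1).
Inductive step: suppose the statement holds for some r ≥ 1, i.e. 4 | h(r). Then
6^{r+1} − 2^{r+1} = 6·6^r − 2·2^r = 6·(6^r − 2^r) + (4)·2^r. The first term is divisible by 4 by the inductive hypothesis, and the second term (4)·2^r is divisible by 4 since 4 | 4. Hence 4 | h(r+1).
Hence, by induction on t, the claim holds for every t ≥ 1.
Therefore the largest such d is 4.

d = 4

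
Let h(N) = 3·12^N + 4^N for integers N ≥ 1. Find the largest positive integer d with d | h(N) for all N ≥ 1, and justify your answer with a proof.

Computing the first values: h(1) = 40 and h(2) = 448; gcd(40, 448) = 8, so d ≤ 8.
We prove 8 | 3·12^N + 4^N for all N ≥ 1 by induction on N.
Base step (N = 1): h(1) = 40 = 8·(5), so 8 | h(1).
Inductive step: suppose the statement holds for some p ≥ 1, i.e. 8 | h(p). Then
h(p+1) − 12·h(p) = (3·12^(p+1) + 4^(p+1)) − 12·(3·12^p + 4^p) = (1)·4^p·(4 − 12) = (-8)·4^p. Since 8 | h(p) by the inductive hypothesis, 8 | 12·h(p); and 8 | -8 since -8 = 8·-1. Therefore 8 | h(p+1).
By induction, the statement is established for all N ≥ 1.
Therefore the largest such d is 8.

d = 8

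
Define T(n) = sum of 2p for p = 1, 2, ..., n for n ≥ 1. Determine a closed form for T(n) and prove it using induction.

T(n) = n(n + 1)

We claim T(n) = n(n + 1) for all n ≥ 1.
When n = 1: T(1) = 2, and the closed form gives 2. They agree.
For the inductive step, assume it holds for an arbitrary p ≥ 1, so T(p) = p(p + 1).
Then T(p+1) = T(p) + (2p + 2) = (p(p + 1)) + (2p + 2).
Simplifying, T(p+1) = (p + 1)(p + 2) = (p+1)((p+1) + 1),
which is the closed form with n = p+1.
This completes the induction.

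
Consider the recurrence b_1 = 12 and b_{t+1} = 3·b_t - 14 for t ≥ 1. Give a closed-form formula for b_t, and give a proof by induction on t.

Computing the first terms: b_1 = 12, b_2 = 22, b_3 = 52. This suggests b_t = 5·3^(t - 1) + 7.
When t = 1: the formula gives 12 = 12 = b_1.
Inductive step: assume the claim holds for t = i, so b_i = 5·3^(i - 1) + 7.
Then b_{i+1} = 3·b_i - 14 = 3·(5·3^(i - 1) + 7) - 14 = 5·3^i + 7 = 5·3^((i+1) - 1) + 7,
which is the claimed formula at t = i+1.
This completes the induction.

b_t = 5·3^(t - 1) + 7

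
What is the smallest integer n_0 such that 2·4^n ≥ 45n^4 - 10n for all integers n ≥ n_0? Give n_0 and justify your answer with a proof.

At n = 8: 131072 < 184240, so the inequality fails and n_0 ≥ 9. We prove 2·4^n ≥ 45n^4 - 10n for all n ≥ 9.
Base case (n = 9): 2·4^n = 524288 and 45n^4 - 10n = 295155, so 524288 ≥ 295155.
Inductive step: suppose the statement holds for some m ≥ 9, so 2·4^m ≥ 45m^4 - 10m.
Then 2·4^(m + 1) = 4·(2·4^m) ≥ 4·(45m^4 - 10m).
Also, for m ≥ 9 we have 4·(45m^4 - 10m) ≥ 45(m+1)^4 - 10(m+1), since 4·(45m^4 - 10m) − (45(m+1)^4 - 10(m+1)) = 135m^4 - 180m^3 - 270m^2 - 210m - 35, which is nonnegative for all m ≥ 9.
Combining, 2·4^(m + 1) ≥ 45(m+1)^4 - 10(m+1).
By the principle of mathematical induction, the result holds for all n ≥ 9.
Hence the smallest such n_0 is 9.

n_0 = 9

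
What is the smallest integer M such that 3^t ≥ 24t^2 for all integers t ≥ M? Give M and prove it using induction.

At t = 6: 729 < 864, so the inequality fails and M ≥ 7. We prove 3^t ≥ 24t^2 for all t ≥ 7.
Base step (t = 7): 3^t = 2187 and 24t^2 = 1176, so 2187 ≥ 1176.
For the inductive step, assume it holds for an arbitrary m ≥ 7, so 3^m ≥ 24m^2.
Then 3^(m + 1) = 3·(3^m) ≥ 3·(24m^2).
Also, for m ≥ 7 we have 3·(24m^2) ≥ 24(m+1)^2, since 3 ≥ (1 + 1/m)^2 for all m ≥ 7.
Combining, 3^(m + 1) ≥ 24(m+1)^2.
By the principle of mathematical induction, the result holds for all t ≥ 7.
Hence the smallest such M is 7.

M = 7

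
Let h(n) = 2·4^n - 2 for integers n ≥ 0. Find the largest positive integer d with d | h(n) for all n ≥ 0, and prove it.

d = 6

Computing the first values: h(0) = 0 and h(1) = 6; gcd(0, 6) = 6, so d ≤ 6.
We prove 6 | 2·4^n - 2 for all n ≥ 0 by induction on n.
Base case (n = 0): h(0) = 0 = 6·(0), so 6 | h(0).
Suppose the result is true for n = r, i.e. 6 | h(r). Then
h(r+1) = 2·4^(r+1) - 2 = 4·(2·4^r - 2) + 6 = 4·h(r) + 6. The first term is divisible by 6 by the inductive hypothesis, and 6 is divisible by 6. Hence 6 | h(r+1).
Hence, by induction on n, the claim holds for every n ≥ 0.
Therefore the largest such d is 6.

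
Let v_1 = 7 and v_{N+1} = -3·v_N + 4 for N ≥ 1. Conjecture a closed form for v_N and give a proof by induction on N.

v_N = -2(-3)^N + 1

Computing the first terms: v_1 = 7, v_2 = -17, v_3 = 55. This suggests v_N = -2(-3)^N + 1.
For the base case N = 1: the formula gives 7 = 7 = v_1.
Suppose the result is true for N = r, so v_r = -2(-3)^r + 1.
Then v_{r+1} = -3·v_r + 4 = -3·(-2(-3)^r + 1) + 4 = -2(-3)^(r + 1) + 1,
which is the claimed formula at N = r+1.
Hence, by induction on N, the claim holds for every N ≥ 1.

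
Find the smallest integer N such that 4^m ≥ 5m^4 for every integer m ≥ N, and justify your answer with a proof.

N = 7

At m = 6: 4096 < 6480, so the inequality fails and N ≥ 7. We prove 4^m ≥ 5m^4 for all m ≥ 7.
Base step (m = 7): 4^m = 16384 and 5m^4 = 12005, so 16384 ≥ 12005.
Inductive step: suppose the statement holds for some r ≥ 7, so 4^r ≥ 5r^4.
Then 4^(r + 1) = 4·(4^r) ≥ 4·(5r^4).
Also, for r ≥ 7 we have 4·(5r^4) ≥ 5(r+1)^4, since 4 ≥ (1 + 1/r)^4 for all r ≥ 7.
Combining, 4^(r + 1) ≥ 5(r+1)^4.
This completes the induction.
Hence the smallest such N is 7.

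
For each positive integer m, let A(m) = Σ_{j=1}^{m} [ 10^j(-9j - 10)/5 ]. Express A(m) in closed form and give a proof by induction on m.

We claim A(m) = -2·10^m(m + 1) + 2 for all m ≥ 1.
Base case (m = 1): A(1) = -38, and the closed form gives -38. They agree.
Suppose the result is true for m = j, so A(j) = -2·10^j(j + 1) + 2.
Then A(j+1) = A(j) + (10^j(-18j - 38)) = (-2·10^j(j + 1) + 2) + (10^j(-18j - 38)).
Simplifying, A(j+1) = -20·10^j·j - 40·10^j + 2 = -2·10^(j+1)((j+1) + 1) + 2,
which is the closed form with m = j+1.
By induction, the statement is established for all m ≥ 1.

A(m) = -2·10^m(m + 1) + 2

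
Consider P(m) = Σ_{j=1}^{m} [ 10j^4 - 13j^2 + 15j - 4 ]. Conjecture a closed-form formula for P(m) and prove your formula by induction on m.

P(m) = m(2m^4 + 5m^3 - m^2 + m + 1)

We claim P(m) = m(2m^4 + 5m^3 - m^2 + m + 1) for all m ≥ 1.
When m = 1: P(1) = 8, and the closed form gives 8. They agree.
Suppose the result is true for m = j, so P(j) = j(2j^4 + 5j^3 - j^2 + j + 1).
Then P(j+1) = P(j) + (15j + 10(j + 1)^4 - 13(j + 1)^2 + 11) = (j(2j^4 + 5j^3 - j^2 + j + 1)) + (15j + 10(j + 1)^4 - 13(j + 1)^2 + 11).
Simplifying, P(j+1) = (j + 1)(2j^4 + 13j^3 + 26j^2 + 22j + 8) = (j+1)(2(j+1)^4 + 5(j+1)^3 - (j+1)^2 + (j+1) + 1),
which is the closed form with m = j+1.
By induction, the statement is established for all m ≥ 1.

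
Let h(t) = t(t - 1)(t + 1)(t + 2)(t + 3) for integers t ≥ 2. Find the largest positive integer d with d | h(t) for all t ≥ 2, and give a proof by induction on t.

d = 120

Computing the first values: h(2) = 120 and h(3) = 720; gcd(120, 720) = 120, so d ≤ 120.
We prove 120 | t(t - 1)(t + 1)(t + 2)(t + 3) for all t ≥ 2 by induction on t.
Base case (t = 2): h(2) = 120 = 120·(1), so 120 | h(2).
Inductive step: suppose the statement holds for some p ≥ 2, i.e. 120 | h(p). Then
h(p+1) − h(p) = p·(p+1)·(p+2)·(p+3)·(p+4) − (p-1)·p·(p+1)·(p+2)·(p+3) = p·(p+1)·(p+2)·(p+3)·[(p+4) − (p-1)] = 5·p·(p+1)·(p+2)·(p+3). The product of 4 consecutive integers is divisible by (4)! = 24, so h(p+1) − h(p) is divisible by 5·24 = 120. By the inductive hypothesis 120 | h(p), hence 120 | h(p+1).
This completes the induction.
Therefore the largest such d is 120.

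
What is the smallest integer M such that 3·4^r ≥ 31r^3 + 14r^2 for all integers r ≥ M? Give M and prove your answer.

M = 6

At r = 5: 3072 < 4225, so the inequality fails and M ≥ 6. We prove 3·4^r ≥ 31r^3 + 14r^2 for all r ≥ 6.
When r = 6: 3·4^r = 12288 and 31r^3 + 14r^2 = 7200, so 12288 ≥ 7200.
Inductive step: assume the claim holds for r = m, so 3·4^m ≥ 31m^3 + 14m^2.
Then 3·4^(m + 1) = 4·(3·4^m) ≥ 4·(31m^3 + 14m^2).
Also, for m ≥ 6 we have 4·(31m^3 + 14m^2) ≥ 31(m+1)^3 + 14(m+1)^2, since 4·(31m^3 + 14m^2) − (31(m+1)^3 + 14(m+1)^2) = 93m^3 - 51m^2 - 121m - 45, which is nonnegative for all m ≥ 6.
Combining, 3·4^(m + 1) ≥ 31(m+1)^3 + 14(m+1)^2.
By induction, the statement is established for all r ≥ 6.
Hence the smallest such M is 6.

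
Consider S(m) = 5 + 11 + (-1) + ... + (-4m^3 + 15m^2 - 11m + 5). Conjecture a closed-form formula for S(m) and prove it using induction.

We claim S(m) = -m(m^3 - 3m^2 - m - 2) for all m ≥ 1.
Base step (m = 1): S(1) = 5, and the closed form gives 5. They agree.
Inductive step: suppose the statement holds for some k ≥ 1, so S(k) = k(-k^3 + 3k^2 + k + 2).
Then S(k+1) = S(k) + (-4k^3 + 3k^2 + 7k + 5) = (k(-k^3 + 3k^2 + k + 2)) + (-4k^3 + 3k^2 + 7k + 5).
Simplifying, S(k+1) = -(k + 1)(k^3 - 4k - 5) = -(k+1)((k+1)^3 - 3(k+1)^2 - (k+1) - 2),
which is the closed form with m = k+1.
By the principle of mathematical induction, the result holds for all m ≥ 1.

S(m) = -m(m^3 - 3m^2 - m - 2)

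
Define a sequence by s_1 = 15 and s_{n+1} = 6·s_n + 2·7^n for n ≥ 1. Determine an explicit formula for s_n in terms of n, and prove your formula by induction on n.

s_n = 6^(n - 1) + 2·7^n

Computing the first terms: s_1 = 15, s_2 = 104, s_3 = 722. This suggests s_n = 6^(n - 1) + 2·7^n.
When n = 1: the formula gives 15 = 15 = s_1.
Inductive step: suppose the statement holds for some j ≥ 1, so s_j = 6^(j - 1) + 2·7^j.
Then s_{j+1} = 6·s_j + 2·7^j = 6·(6^(j - 1) + 2·7^j) + 2·7^j = 6^j + 2·7^(j + 1) = 6^((j+1) - 1) + 2·7^(j+1),
which is the claimed formula at n = j+1.
This completes the induction.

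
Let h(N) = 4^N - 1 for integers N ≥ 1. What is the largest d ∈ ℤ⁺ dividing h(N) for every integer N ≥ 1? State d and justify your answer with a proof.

d = 3

Computing the first values: h(1) = 3 and h(2) = 15; gcd(3, 15) = 3, so d ≤ 3.
We prove 3 | 4^N - 1 for all N ≥ 1 by induction on N.
Base step (N = 1): h(1) = 3 = 3·(1), so 3 | h(1).
For the inductive step, assume it holds for an arbitrary p ≥ 1, i.e. 3 | h(p). Then
4^{p+1} − 1^{p+1} = 4·4^p − 1·1^p = 4·(4^p − 1^p) + (3)·1^p. The first term is divisible by 3 by the inductive hypothesis, and the second term (3)·1^p is divisible by 3 since 3 | 3. Hence 3 | h(p+1).
This completes the induction.
Therefore the largest such d is 3.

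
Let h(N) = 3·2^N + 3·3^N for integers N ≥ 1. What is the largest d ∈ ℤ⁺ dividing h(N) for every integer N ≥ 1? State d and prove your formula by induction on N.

d = 3

Computing the first values: h(1) = 15 and h(2) = 39; gcd(15, 39) = 3, so d ≤ 3.
We prove 3 | 3·2^N + 3·3^N for all N ≥ 1 by induction on N.
Base step (N = 1): h(1) = 15 = 3·(5), so 3 | h(1).
Suppose the result is true for N = k, i.e. 3 | h(k). Then
h(k+1) − 3·h(k) = (3·2^(k+1) + 3·3^(k+1)) − 3·(3·2^k + 3·3^k) = (3)·2^k·(2 − 3) = (-3)·2^k. Since 3 | h(k) by the inductive hypothesis, 3 | 3·h(k); and 3 | -3 since -3 = 3·-1. Therefore 3 | h(k+1).
By induction, the statement is established for all N ≥ 1.
Therefore the largest such d is 3.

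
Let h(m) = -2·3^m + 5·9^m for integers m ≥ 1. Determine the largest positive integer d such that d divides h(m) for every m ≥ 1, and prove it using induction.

Computing the first values: h(1) = 39 and h(2) = 387; gcd(39, 387) = 3, so d ≤ 3.
We prove 3 | -2·3^m + 5·9^m for all m ≥ 1 by induction on m.
For the base case m = 1: h(1) = 39 = 3·(13), so 3 | h(1).
For the inductive step, assume it holds for an arbitrary p ≥ 1, i.e. 3 | h(p). Then
h(p+1) − 9·h(p) = (-2·3^(p+1) + 5·9^(p+1)) − 9·(-2·3^p + 5·9^p) = (-2)·3^p·(3 − 9) = (12)·3^p. Since 3 | h(p) by the inductive hypothesis, 3 | 9·h(p); and 3 | 12 since 12 = 3·4. Therefore 3 | h(p+1).
Hence, by induction on m, the claim holds for every m ≥ 1.
Therefore the largest such d is 3.

d = 3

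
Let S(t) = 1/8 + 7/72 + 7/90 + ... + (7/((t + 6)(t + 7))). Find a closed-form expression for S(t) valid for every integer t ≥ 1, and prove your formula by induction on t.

S(t) = t/(t + 7)

We claim S(t) = t/(t + 7) for all t ≥ 1.
For the base case t = 1: S(1) = 1/8, and the closed form gives 1/8. They agree.
For the inductive step, assume it holds for an arbitrary i ≥ 1, so S(i) = i/(i + 7).
Then S(i+1) = S(i) + (7/((i + 7)(i + 8))) = (i/(i + 7)) + (7/((i + 7)(i + 8))).
Simplifying, S(i+1) = (i + 1)/(i + 8) = (i+1)/((i+1) + 7),
which is the closed form with t = i+1.
This completes the induction.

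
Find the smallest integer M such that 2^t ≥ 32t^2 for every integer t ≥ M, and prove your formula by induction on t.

At t = 12: 4096 < 4608, so the inequality fails and M ≥ 13. We prove 2^t ≥ 32t^2 for all t ≥ 13.
Base case (t = 13): 2^t = 8192 and 32t^2 = 5408, so 8192 ≥ 5408.
Inductive step: suppose the statement holds for some r ≥ 13, so 2^r ≥ 32r^2.
Then 2^(r + 1) = 2·(2^r) ≥ 2·(32r^2).
Also, for r ≥ 13 we have 2·(32r^2) ≥ 32(r+1)^2, since 2 ≥ (1 + 1/r)^2 for all r ≥ 13.
Combining, 2^(r + 1) ≥ 32(r+1)^2.
By induction, the statement is established for all t ≥ 13.
Hence the smallest such M is 13.

M = 13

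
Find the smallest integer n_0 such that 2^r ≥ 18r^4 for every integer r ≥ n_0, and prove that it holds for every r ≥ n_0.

n_0 = 23

At r = 22: 4194304 < 4216608, so the inequality fails and n_0 ≥ 23. We prove 2^r ≥ 18r^4 for all r ≥ 23.
When r = 23: 2^r = 8388608 and 18r^4 = 5037138, so 8388608 ≥ 5037138.
Inductive step: suppose the statement holds for some j ≥ 23, so 2^j ≥ 18j^4.
Then 2^(j + 1) = 2·(2^j) ≥ 2·(18j^4).
Also, for j ≥ 23 we have 2·(18j^4) ≥ 18(j+1)^4, since 2 ≥ (1 + 1/j)^4 for all j ≥ 23.
Combining, 2^(j + 1) ≥ 18(j+1)^4.
By the principle of mathematical induction, the result holds for all r ≥ 23.
Hence the smallest such n_0 is 23.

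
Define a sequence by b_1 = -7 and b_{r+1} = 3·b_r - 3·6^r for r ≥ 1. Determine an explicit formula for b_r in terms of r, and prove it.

b_r = -3^(r - 1) - 6^r

Computing the first terms: b_1 = -7, b_2 = -39, b_3 = -225. This suggests b_r = -3^(r - 1) - 6^r.
When r = 1: the formula gives -7 = -7 = b_1.
Suppose the result is true for r = m, so b_m = -3^(m - 1) - 6^m.
Then b_{m+1} = 3·b_m - 3·6^m = 3·(-3^(m - 1) - 6^m) - 3·6^m = -3^m - 6^(m + 1) = -3^((m+1) - 1) - 6^(m+1),
which is the claimed formula at r = m+1.
By induction, the statement is established for all r ≥ 1.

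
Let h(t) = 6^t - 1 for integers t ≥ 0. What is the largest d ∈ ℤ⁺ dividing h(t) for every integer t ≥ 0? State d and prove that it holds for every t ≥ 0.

Computing the first values: h(0) = 0 and h(1) = 5; gcd(0, 5) = 5, so d ≤ 5.
We prove 5 | 6^t - 1 for all t ≥ 0 by induction on t.
Base step (t = 0): h(0) = 0 = 5·(0), so 5 | h(0).
Suppose the result is true for t = j, i.e. 5 | h(j). Then
h(j+1) = 6^(j+1) - 1 = 6·(6^j - 1) + 5 = 6·h(j) + 5. The first term is divisible by 5 by the inductive hypothesis, and 5 is divisible by 5. Hence 5 | h(j+1).
By induction, the statement is established for all t ≥ 0.
Therefore the largest such d is 5.

d = 5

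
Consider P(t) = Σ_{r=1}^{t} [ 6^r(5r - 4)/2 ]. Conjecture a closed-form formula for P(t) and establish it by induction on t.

We claim P(t) = 3·6^t(t - 1) + 3 for all t ≥ 1.
For the base case t = 1: P(1) = 3, and the closed form gives 3. They agree.
Inductive step: assume the claim holds for t = r, so P(r) = 3·6^r(r - 1) + 3.
Then P(r+1) = P(r) + (6^r(15r + 3)) = (3·6^r(r - 1) + 3) + (6^r(15r + 3)).
Simplifying, P(r+1) = 18·6^r·r + 3 = 3·6^(r+1)((r+1) - 1) + 3,
which is the closed form with t = r+1.
Hence, by induction on t, the claim holds for every t ≥ 1.

P(t) = 3·6^t(t - 1) + 3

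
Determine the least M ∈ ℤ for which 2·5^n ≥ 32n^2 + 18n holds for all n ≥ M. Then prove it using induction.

M = 4

At n = 3: 250 < 342, so the inequality fails and M ≥ 4. We prove 2·5^n ≥ 32n^2 + 18n for all n ≥ 4.
Base step (n = 4): 2·5^n = 1250 and 32n^2 + 18n = 584, so 1250 ≥ 584.
For the inductive step, assume it holds for an arbitrary k ≥ 4, so 2·5^k ≥ 32k^2 + 18k.
Then 2·5^(k + 1) = 5·(2·5^k) ≥ 5·(32k^2 + 18k).
Also, for k ≥ 4 we have 5·(32k^2 + 18k) ≥ 32(k+1)^2 + 18(k+1), since 5·(32k^2 + 18k) − (32(k+1)^2 + 18(k+1)) = 128k^2 + 8k - 50, which is nonnegative for all k ≥ 4.
Combining, 2·5^(k + 1) ≥ 32(k+1)^2 + 18(k+1).
Hence, by induction on n, the claim holds for every n ≥ 4.
Hence the smallest such M is 4.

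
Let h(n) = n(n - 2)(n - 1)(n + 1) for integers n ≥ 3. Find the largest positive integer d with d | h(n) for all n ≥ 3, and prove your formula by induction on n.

Computing the first values: h(3) = 24 and h(4) = 120; gcd(24, 120) = 24, so d ≤ 24.
We prove 24 | n(n - 2)(n - 1)(n + 1) for all n ≥ 3 by induction on n.
For the base case n = 3: h(3) = 24 = 24·(1), so 24 | h(3).
For the inductive step, assume it holds for an arbitrary p ≥ 3, i.e. 24 | h(p). Then
h(p+1) − h(p) = (p-1)·p·(p+1)·(p+2) − (p-2)·(p-1)·p·(p+1) = (p-1)·p·(p+1)·[(p+2) − (p-2)] = 4·(p-1)·p·(p+1). The product of 3 consecutive integers is divisible by (3)! = 6, so h(p+1) − h(p) is divisible by 4·6 = 24. By the inductive hypothesis 24 | h(p), hence 24 | h(p+1).
By induction, the statement is established for all n ≥ 3.
Therefore the largest such d is 24.

d = 24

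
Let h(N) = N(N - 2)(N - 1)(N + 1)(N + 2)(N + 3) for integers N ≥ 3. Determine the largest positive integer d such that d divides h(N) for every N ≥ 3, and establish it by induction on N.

Computing the first values: h(3) = 720 and h(4) = 5040; gcd(720, 5040) = 720, so d ≤ 720.
We prove 720 | N(N - 2)(N - 1)(N + 1)(N + 2)(N + 3) for all N ≥ 3 by induction on N.
For the base case N = 3: h(3) = 720 = 720·(1), so 720 | h(3).
For the inductive step, assume it holds for an arbitrary p ≥ 3, i.e. 720 | h(p). Then
h(p+1) − h(p) = (p-1)·p·(p+1)·(p+2)·(p+3)·(p+4) − (p-2)·(p-1)·p·(p+1)·(p+2)·(p+3) = (p-1)·p·(p+1)·(p+2)·(p+3)·[(p+4) − (p-2)] = 6·(p-1)·p·(p+1)·(p+2)·(p+3). The product of 5 consecutive integers is divisible by (5)! = 120, so h(p+1) − h(p) is divisible by 6·120 = 720. By the inductive hypothesis 720 | h(p), hence 720 | h(p+1).
Hence, by induction on N, the claim holds for every N ≥ 3.
Therefore the largest such d is 720.

d = 720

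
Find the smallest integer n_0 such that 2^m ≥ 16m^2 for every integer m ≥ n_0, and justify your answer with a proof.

n_0 = 11

At m = 10: 1024 < 1600, so the inequality fails and n_0 ≥ 11. We prove 2^m ≥ 16m^2 for all m ≥ 11.
Base step (m = 11): 2^m = 2048 and 16m^2 = 1936, so 2048 ≥ 1936.
Suppose the result is true for m = r, so 2^r ≥ 16r^2.
Then 2^(r + 1) = 2·(2^r) ≥ 2·(16r^2).
Also, for r ≥ 11 we have 2·(16r^2) ≥ 16(r+1)^2, since 2 ≥ (1 + 1/r)^2 for all r ≥ 11.
Combining, 2^(r + 1) ≥ 16(r+1)^2.
Hence, by induction on m, the claim holds for every m ≥ 11.
Hence the smallest such n_0 is 11.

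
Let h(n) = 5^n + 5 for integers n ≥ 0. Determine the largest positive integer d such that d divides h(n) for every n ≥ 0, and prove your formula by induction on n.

Computing the first values: h(0) = 6 and h(1) = 10; gcd(6, 10) = 2, so d ≤ 2.
We prove 2 | 5^n + 5 for all n ≥ 0 by induction on n.
Base case (n = 0): h(0) = 6 = 2·(3), so 2 | h(0).
Inductive step: suppose the statement holds for some p ≥ 0, i.e. 2 | h(p). Then
h(p+1) = 5^(p+1) + 5 = 5·(5^p + 5) - 20 = 5·h(p) - 20. The first term is divisible by 2 by the inductive hypothesis, and -20 is divisible by 2. Hence 2 | h(p+1).
By induction, the statement is established for all n ≥ 0.
Therefore the largest such d is 2.

d = 2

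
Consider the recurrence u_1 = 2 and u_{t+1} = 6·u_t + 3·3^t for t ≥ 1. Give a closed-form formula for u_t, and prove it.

u_t = -3^t + 5·6^(t - 1)

Computing the first terms: u_1 = 2, u_2 = 21, u_3 = 153. This suggests u_t = -3^t + 5·6^(t - 1).
For the base case t = 1: the formula gives 2 = 2 = u_1.
Inductive step: assume the claim holds for t = k, so u_k = -3^k + 5·6^(k - 1).
Then u_{k+1} = 6·u_k + 3·3^k = 6·(-3^k + 5·6^(k - 1)) + 3·3^k = -3^(k + 1) + 5·6^k = -3^(k+1) + 5·6^((k+1) - 1),
which is the claimed formula at t = k+1.
By the principle of mathematical induction, the result holds for all t ≥ 1.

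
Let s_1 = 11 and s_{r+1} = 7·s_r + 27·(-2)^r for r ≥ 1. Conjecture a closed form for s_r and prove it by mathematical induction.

Computing the first terms: s_1 = 11, s_2 = 23, s_3 = 269. This suggests s_r = -3(-2)^r + 5·7^(r - 1).
Base step (r = 1): the formula gives 11 = 11 = s_1.
For the inductive step, assume it holds for an arbitrary i ≥ 1, so s_i = -3(-2)^i + 5·7^(i - 1).
Then s_{i+1} = 7·s_i + 27·(-2)^i = 7·(-3(-2)^i + 5·7^(i - 1)) + 27·(-2)^i = -3(-2)^(i + 1) + 5·7^i = -3(-2)^(i+1) + 5·7^((i+1) - 1),
which is the claimed formula at r = i+1.
By induction, the statement is established for all r ≥ 1.

s_r = -3(-2)^r + 5·7^(r - 1)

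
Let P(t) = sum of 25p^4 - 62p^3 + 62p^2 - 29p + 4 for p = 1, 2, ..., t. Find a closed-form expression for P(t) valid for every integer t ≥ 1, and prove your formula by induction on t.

We claim P(t) = t(t - 1)(5t^3 + 2t^2 + 1) for all t ≥ 1.
Base case (t = 1): P(1) = 0, and the closed form gives 0. They agree.
Inductive step: assume the claim holds for t = p, so P(p) = p(5p^4 - 3p^3 - 2p^2 + p - 1).
Then P(p+1) = P(p) + (p(25p^3 + 38p^2 + 26p + 9)) = (p(5p^4 - 3p^3 - 2p^2 + p - 1)) + (p(25p^3 + 38p^2 + 26p + 9)).
Simplifying, P(p+1) = p(p + 1)(5p^3 + 17p^2 + 19p + 8) = (p+1)((p+1) - 1)(5(p+1)^3 + 2(p+1)^2 + 1),
which is the closed form with t = p+1.
By the principle of mathematical induction, the result holds for all t ≥ 1.

P(t) = t(t - 1)(5t^3 + 2t^2 + 1)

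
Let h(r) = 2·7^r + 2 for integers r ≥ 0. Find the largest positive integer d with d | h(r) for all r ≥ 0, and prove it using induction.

d = 4

Computing the first values: h(0) = 4 and h(1) = 16; gcd(4, 16) = 4, so d ≤ 4.
We prove 4 | 2·7^r + 2 for all r ≥ 0 by induction on r.
Base step (r = 0): h(0) = 4 = 4·(1), so 4 | h(0).
Suppose the result is true for r = m, i.e. 4 | h(m). Then
h(m+1) = 2·7^(m+1) + 2 = 7·(2·7^m + 2) - 12 = 7·h(m) - 12. The first term is divisible by 4 by the inductive hypothesis, and -12 is divisible by 4. Hence 4 | h(m+1).
By the principle of mathematical induction, the result holds for all r ≥ 0.
Therefore the largest such d is 4.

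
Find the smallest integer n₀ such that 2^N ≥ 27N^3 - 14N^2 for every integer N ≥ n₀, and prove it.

At N = 16: 65536 < 107008, so the inequality fails and n₀ ≥ 17. We prove 2^N ≥ 27N^3 - 14N^2 for all N ≥ 17.
Base step (N = 17): 2^N = 131072 and 27N^3 - 14N^2 = 128605, so 131072 ≥ 128605.
For the inductive step, assume it holds for an arbitrary i ≥ 17, so 2^i ≥ 27i^3 - 14i^2.
Then 2^(i + 1) = 2·(2^i) ≥ 2·(27i^3 - 14i^2).
Also, for i ≥ 17 we have 2·(27i^3 - 14i^2) ≥ 27(i+1)^3 - 14(i+1)^2, since 2·(27i^3 - 14i^2) − (27(i+1)^3 - 14(i+1)^2) = 27i^3 - 95i^2 - 53i - 13, which is nonnegative for all i ≥ 17.
Combining, 2^(i + 1) ≥ 27(i+1)^3 - 14(i+1)^2.
By the principle of mathematical induction, the result holds for all N ≥ 17.
Hence the smallest such n₀ is 17.

n₀ = 17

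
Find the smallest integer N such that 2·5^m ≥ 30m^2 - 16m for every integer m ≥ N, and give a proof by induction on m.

At m = 2: 50 < 88, so the inequality fails and N ≥ 3. We prove 2·5^m ≥ 30m^2 - 16m for all m ≥ 3.
When m = 3: 2·5^m = 250 and 30m^2 - 16m = 222, so 250 ≥ 222.
Inductive step: assume the claim holds for m = i, so 2·5^i ≥ 30i^2 - 16i.
Then 2·5^(i + 1) = 5·(2·5^i) ≥ 5·(30i^2 - 16i).
Also, for i ≥ 3 we have 5·(30i^2 - 16i) ≥ 30(i+1)^2 - 16(i+1), since 5·(30i^2 - 16i) − (30(i+1)^2 - 16(i+1)) = 120i^2 - 124i - 14, which is nonnegative for all i ≥ 3.
Combining, 2·5^(i + 1) ≥ 30(i+1)^2 - 16(i+1).
By induction, the statement is established for all m ≥ 3.
Hence the smallest such N is 3.

N = 3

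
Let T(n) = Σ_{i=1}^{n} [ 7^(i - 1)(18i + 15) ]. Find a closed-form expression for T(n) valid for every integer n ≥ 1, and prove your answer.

We claim T(n) = 7^n(3n + 2) - 2 for all n ≥ 1.
When n = 1: T(1) = 33, and the closed form gives 33. They agree.
Inductive step: assume the claim holds for n = i, so T(i) = 7^i(3i + 2) - 2.
Then T(i+1) = T(i) + (7^i(18i + 33)) = (7^i(3i + 2) - 2) + (7^i(18i + 33)).
Simplifying, T(i+1) = 21·7^i·i + 35·7^i - 2 = 7^(i+1)(3(i+1) + 2) - 2,
which is the closed form with n = i+1.
By induction, the statement is established for all n ≥ 1.

T(n) = 7^n(3n + 2) - 2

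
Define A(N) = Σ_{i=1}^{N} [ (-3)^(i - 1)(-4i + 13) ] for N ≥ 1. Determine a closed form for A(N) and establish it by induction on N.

We claim A(N) = (-3)^N(N - 3) + 3 for all N ≥ 1.
Base case (N = 1): A(1) = 9, and the closed form gives 9. They agree.
Suppose the result is true for N = i, so A(i) = (-3)^i(i - 3) + 3.
Then A(i+1) = A(i) + ((-3)^i(-4i + 9)) = ((-3)^i(i - 3) + 3) + ((-3)^i(-4i + 9)).
Simplifying, A(i+1) = -3(-3)^i·i + 6(-3)^i + 3 = (-3)^(i+1)((i+1) - 3) + 3,
which is the closed form with N = i+1.
Hence, by induction on N, the claim holds for every N ≥ 1.

A(N) = (-3)^N(N - 3) + 3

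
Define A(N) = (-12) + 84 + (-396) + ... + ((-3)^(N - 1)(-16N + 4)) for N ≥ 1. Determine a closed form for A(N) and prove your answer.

A(N) = 4(-3)^N·N

We claim A(N) = 4(-3)^N·N for all N ≥ 1.
Base step (N = 1): A(1) = -12, and the closed form gives -12. They agree.
Inductive step: assume the claim holds for N = k, so A(k) = 4(-3)^k·k.
Then A(k+1) = A(k) + ((-3)^k(-16k - 12)) = (4(-3)^k·k) + ((-3)^k(-16k - 12)).
Simplifying, A(k+1) = (-3)^(k + 1)(4k + 4) = 4(-3)^(k+1)·(k+1),
which is the closed form with N = k+1.
This completes the induction.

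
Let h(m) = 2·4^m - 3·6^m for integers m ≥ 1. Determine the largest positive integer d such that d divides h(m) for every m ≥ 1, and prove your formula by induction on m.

Computing the first values: h(1) = -10 and h(2) = -76; gcd(-10, -76) = 2, so d ≤ 2.
We prove 2 | 2·4^m - 3·6^m for all m ≥ 1 by induction on m.
Base case (m = 1): h(1) = -10 = 2·(-5), so 2 | h(1).
For the inductive step, assume it holds for an arbitrary r ≥ 1, i.e. 2 | h(r). Then
h(r+1) − 6·h(r) = (2·4^(r+1) - 3·6^(r+1)) − 6·(2·4^r - 3·6^r) = (2)·4^r·(4 − 6) = (-4)·4^r. Since 2 | h(r) by the inductive hypothesis, 2 | 6·h(r); and 2 | -4 since -4 = 2·-2. Therefore 2 | h(r+1).
By induction, the statement is established for all m ≥ 1.
Therefore the largest such d is 2.

d = 2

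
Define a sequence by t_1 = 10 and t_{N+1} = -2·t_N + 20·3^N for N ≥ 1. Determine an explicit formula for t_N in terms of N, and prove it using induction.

Computing the first terms: t_1 = 10, t_2 = 40, t_3 = 100. This suggests t_N = (-2)^N + 4·3^N.
Base case (N = 1): the formula gives 10 = 10 = t_1.
Inductive step: suppose the statement holds for some r ≥ 1, so t_r = (-2)^r + 4·3^r.
Then t_{r+1} = -2·t_r + 20·3^r = -2·((-2)^r + 4·3^r) + 20·3^r = (-2)^(r + 1) + 4·3^(r + 1),
which is the claimed formula at N = r+1.
This completes the induction.

t_N = (-2)^N + 4·3^N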